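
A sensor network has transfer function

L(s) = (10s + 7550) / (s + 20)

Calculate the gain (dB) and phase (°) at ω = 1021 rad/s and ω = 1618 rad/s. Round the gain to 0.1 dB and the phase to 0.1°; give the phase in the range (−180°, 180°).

ω = 1021: 21.9 dB, -35.4°; ω = 1618: 20.9 dB, -24.3°

Substitute s = j1021:
Numerator: 10(j1021) + 7550 = 7550 + j10210
Denominator: (j1021) + 20 = 20 + j1021
|N| = √(7550² + 10210²) ≈ 12698, ∠N ≈ 53.52°
|D| = √(20² + 1021²) ≈ 1021.2, ∠D ≈ 88.88°
|L| = 12698 / 1021.2 ≈ 12.434
Gain = 20 log₁₀(12.434) ≈ 21.89 dB
∠L = 53.52° − 88.88° = -35.36°

Substitute s = j1618:
Numerator: 10(j1618) + 7550 = 7550 + j16180
Denominator: (j1618) + 20 = 20 + j1618
|N| = √(7550² + 16180²) ≈ 17855, ∠N ≈ 64.99°
|D| = √(20² + 1618²) ≈ 1618.1, ∠D ≈ 89.29°
|L| = 17855 / 1618.1 ≈ 11.035
Gain = 20 log₁₀(11.035) ≈ 20.86 dB
∠L = 64.99° − 89.29° = -24.30°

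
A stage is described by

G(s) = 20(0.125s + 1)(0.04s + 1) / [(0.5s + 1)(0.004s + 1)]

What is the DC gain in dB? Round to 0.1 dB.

G(0) = 20 · 1 / 1 = 20
20 log₁₀(20) ≈ 26.02 dB

26.0 dB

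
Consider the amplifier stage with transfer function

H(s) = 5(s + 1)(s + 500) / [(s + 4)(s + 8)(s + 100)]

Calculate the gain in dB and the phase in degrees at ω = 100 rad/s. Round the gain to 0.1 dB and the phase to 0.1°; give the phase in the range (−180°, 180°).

-14.9 dB, -117.4°

At s = jω = j100:
zero (s+1): 1 + j100 → |·| = √(1²+100²) = √10001 ≈ 100, ∠ = arctan(100/1) ≈ 89.43°
zero (s+500): 500 + j100 → |·| = √(500²+100²) = √260000 ≈ 509.9, ∠ = arctan(100/500) ≈ 11.31°
pole (s+4): 4 + j100 → |·| = √(4²+100²) = √10016 ≈ 100.08, ∠ = arctan(100/4) ≈ 87.71°
pole (s+8): 8 + j100 → |·| = √(8²+100²) = √10064 ≈ 100.32, ∠ = arctan(100/8) ≈ 85.43°
pole (s+100): 100 + j100 → |·| = √(100²+100²) = √20000 ≈ 141.42, ∠ = arctan(100/100) ≈ 45.00°
|H| = 5 · 50990 / 1.4199e+06 ≈ 0.17955
Gain = 20 log₁₀(0.17955) ≈ -14.92 dB
∠H = 100.74° − 218.14° = -117.40°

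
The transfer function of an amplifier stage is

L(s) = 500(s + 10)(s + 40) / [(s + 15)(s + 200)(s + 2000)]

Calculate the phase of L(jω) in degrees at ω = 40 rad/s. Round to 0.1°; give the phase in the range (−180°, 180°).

At s = jω = j40:
zero (s+10): 10 + j40 → |·| = √(10²+40²) = √1700 ≈ 41.231, ∠ = arctan(40/10) ≈ 75.96°
zero (s+40): 40 + j40 → |·| = √(40²+40²) = √3200 ≈ 56.569, ∠ = arctan(40/40) ≈ 45.00°
pole (s+15): 15 + j40 → |·| = √(15²+40²) = √1825 ≈ 42.72, ∠ = arctan(40/15) ≈ 69.44°
pole (s+200): 200 + j40 → |·| = √(200²+40²) = √41600 ≈ 203.96, ∠ = arctan(40/200) ≈ 11.31°
pole (s+2000): 2000 + j40 → |·| = √(2000²+40²) = √4001600 ≈ 2000.4, ∠ = arctan(40/2000) ≈ 1.15°
∠L = 120.96° − 81.90° = 39.06°

39.1°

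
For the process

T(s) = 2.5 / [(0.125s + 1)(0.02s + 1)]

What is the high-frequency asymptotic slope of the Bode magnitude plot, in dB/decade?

-40 dB/decade

Each pole contributes −20 dB/decade at high frequency; each zero contributes +20 dB/decade.
Net: 0 zero(s) − 2 pole(s) → -40 dB/decade.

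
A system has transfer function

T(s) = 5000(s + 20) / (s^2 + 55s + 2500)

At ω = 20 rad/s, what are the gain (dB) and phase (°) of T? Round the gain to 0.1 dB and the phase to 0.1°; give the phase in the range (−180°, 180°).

At s = jω = j20:
zero (s+20): 20 + j20 → |·| = √(20²+20²) = √800 ≈ 28.284, ∠ = arctan(20/20) ≈ 45.00°
quadratic: (j20)² + 55·j20 + 2500 = 2100 + j1100 → |·| ≈ 2370.7, ∠ ≈ 27.65°
|T| = 5000 · 28.284 / 2370.7 ≈ 59.653
Gain = 20 log₁₀(59.653) ≈ 35.51 dB
∠T = 45.00° − 27.65° = 17.35°

35.5 dB, 17.4°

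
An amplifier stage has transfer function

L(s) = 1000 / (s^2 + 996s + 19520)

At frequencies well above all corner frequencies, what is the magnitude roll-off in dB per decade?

-40 dB/decade

Each pole contributes −20 dB/decade at high frequency; each zero contributes +20 dB/decade.
Net: 0 zero(s) − 2 pole(s) → -40 dB/decade.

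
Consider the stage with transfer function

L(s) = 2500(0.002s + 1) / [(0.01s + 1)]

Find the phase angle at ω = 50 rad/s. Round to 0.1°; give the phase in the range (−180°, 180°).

At ω = 50 rad/s:
zero (1 + j50·0.002) = 1 + j0.1 → |·| ≈ 1.005, ∠ ≈ 5.71°
pole (1 + j50·0.01) = 1 + j0.5 → |·| ≈ 1.118, ∠ ≈ 26.57°
∠L = (5.71°) − (26.57°) = -20.86°

-20.9°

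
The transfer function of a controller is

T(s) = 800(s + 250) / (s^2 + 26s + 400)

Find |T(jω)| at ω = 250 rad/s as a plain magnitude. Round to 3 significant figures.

At s = jω = j250:
zero (s+250): 250 + j250 → |·| = √(250²+250²) = √125000 ≈ 353.55, ∠ = arctan(250/250) ≈ 45.00°
quadratic: (j250)² + 26·j250 + 400 = -62100 + j6500 → |·| ≈ 62439, ∠ ≈ 174.02°
|T| = 800 · 353.55 / 62439 ≈ 4.5299

4.53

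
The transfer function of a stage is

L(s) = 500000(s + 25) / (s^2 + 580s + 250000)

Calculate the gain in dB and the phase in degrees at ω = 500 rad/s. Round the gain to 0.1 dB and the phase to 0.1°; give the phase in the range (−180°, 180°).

At s = jω = j500:
zero (s+25): 25 + j500 → |·| = √(25²+500²) = √250625 ≈ 500.62, ∠ = arctan(500/25) ≈ 87.14°
quadratic: (j500)² + 580·j500 + 250000 = 0 + j290000 → |·| ≈ 2.9e+05, ∠ ≈ 90.00°
|L| = 500000 · 500.62 / 2.9e+05 ≈ 863.14
Gain = 20 log₁₀(863.14) ≈ 58.72 dB
∠L = 87.14° − 90.00° = -2.86°

58.7 dB, -2.9°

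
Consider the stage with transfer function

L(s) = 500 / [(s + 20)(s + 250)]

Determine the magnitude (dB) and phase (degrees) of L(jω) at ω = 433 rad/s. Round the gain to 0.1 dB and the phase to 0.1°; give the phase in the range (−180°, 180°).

-52.7 dB, -147.4°

At s = jω = j433:
pole (s+20): 20 + j433 → |·| = √(20²+433²) = √187889 ≈ 433.46, ∠ = arctan(433/20) ≈ 87.36°
pole (s+250): 250 + j433 → |·| = √(250²+433²) = √249989 ≈ 499.99, ∠ = arctan(433/250) ≈ 60.00°
|L| = 500 / 2.1673e+05 ≈ 0.002307
Gain = 20 log₁₀(0.002307) ≈ -52.74 dB
∠L = 0.00° − 147.36° = -147.36°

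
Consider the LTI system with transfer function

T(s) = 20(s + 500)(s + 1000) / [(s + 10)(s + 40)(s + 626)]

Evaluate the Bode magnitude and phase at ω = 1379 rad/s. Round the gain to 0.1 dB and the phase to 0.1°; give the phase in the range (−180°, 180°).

-35.2 dB, -119.4°

At s = jω = j1379:
zero (s+500): 500 + j1379 → |·| = √(500²+1379²) = √2151641 ≈ 1466.8, ∠ = arctan(1379/500) ≈ 70.07°
zero (s+1000): 1000 + j1379 → |·| = √(1000²+1379²) = √2901641 ≈ 1703.4, ∠ = arctan(1379/1000) ≈ 54.05°
pole (s+10): 10 + j1379 → |·| = √(10²+1379²) = √1901741 ≈ 1379, ∠ = arctan(1379/10) ≈ 89.58°
pole (s+40): 40 + j1379 → |·| = √(40²+1379²) = √1903241 ≈ 1379.6, ∠ = arctan(1379/40) ≈ 88.34°
pole (s+626): 626 + j1379 → |·| = √(626²+1379²) = √2293517 ≈ 1514.4, ∠ = arctan(1379/626) ≈ 65.58°
|T| = 20 · 2.4985e+06 / 2.8811e+09 ≈ 0.017344
Gain = 20 log₁₀(0.017344) ≈ -35.22 dB
∠T = 124.12° − 243.50° = -119.38°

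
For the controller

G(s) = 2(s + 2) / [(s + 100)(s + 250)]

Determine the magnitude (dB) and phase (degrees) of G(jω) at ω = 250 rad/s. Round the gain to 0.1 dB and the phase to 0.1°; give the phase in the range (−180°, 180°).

-45.6 dB, -23.7°

At s = jω = j250:
zero (s+2): 2 + j250 → |·| = √(2²+250²) = √62504 ≈ 250.01, ∠ = arctan(250/2) ≈ 89.54°
pole (s+100): 100 + j250 → |·| = √(100²+250²) = √72500 ≈ 269.26, ∠ = arctan(250/100) ≈ 68.20°
pole (s+250): 250 + j250 → |·| = √(250²+250²) = √125000 ≈ 353.55, ∠ = arctan(250/250) ≈ 45.00°
|G| = 2 · 250.01 / 95197 ≈ 0.0052525
Gain = 20 log₁₀(0.0052525) ≈ -45.59 dB
∠G = 89.54° − 113.20° = -23.66°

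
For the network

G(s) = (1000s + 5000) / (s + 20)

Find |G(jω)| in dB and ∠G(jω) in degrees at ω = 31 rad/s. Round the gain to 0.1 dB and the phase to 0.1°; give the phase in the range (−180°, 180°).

Substitute s = j31:
Numerator: 1000(j31) + 5000 = 5000 + j31000
Denominator: (j31) + 20 = 20 + j31
|N| = √(5000² + 31000²) ≈ 31401, ∠N ≈ 80.84°
|D| = √(20² + 31²) ≈ 36.892, ∠D ≈ 57.17°
|G| = 31401 / 36.892 ≈ 851.16
Gain = 20 log₁₀(851.16) ≈ 58.60 dB
∠G = 80.84° − 57.17° = 23.67°

58.6 dB, 23.7°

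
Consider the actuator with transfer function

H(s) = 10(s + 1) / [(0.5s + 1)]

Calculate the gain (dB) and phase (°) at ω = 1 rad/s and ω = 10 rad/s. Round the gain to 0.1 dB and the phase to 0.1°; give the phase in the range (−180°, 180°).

ω = 1: 22.0 dB, 18.4°; ω = 10: 25.9 dB, 5.6°

At ω = 1 rad/s:
zero (1 + j1·1) = 1 + j1 → |·| ≈ 1.4142, ∠ ≈ 45.00°
pole (1 + j1·0.5) = 1 + j0.5 → |·| ≈ 1.118, ∠ ≈ 26.57°
|H| = 10 · 1.4142 / (1.118) ≈ 12.649
Gain = 20 log₁₀(12.649) ≈ 22.04 dB
∠H = (45.00°) − (26.57°) = 18.43°

At ω = 10 rad/s:
zero (1 + j10·1) = 1 + j10 → |·| ≈ 10.05, ∠ ≈ 84.29°
pole (1 + j10·0.5) = 1 + j5 → |·| ≈ 5.099, ∠ ≈ 78.69°
|H| = 10 · 10.05 / (5.099) ≈ 19.71
Gain = 20 log₁₀(19.71) ≈ 25.89 dB
∠H = (84.29°) − (78.69°) = 5.60°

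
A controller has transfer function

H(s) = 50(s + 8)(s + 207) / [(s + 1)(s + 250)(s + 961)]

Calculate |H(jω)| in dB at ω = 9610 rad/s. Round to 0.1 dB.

-45.7 dB

At s = jω = j9610:
zero (s+8): 8 + j9610 → |·| = √(8²+9610²) = √92352164 ≈ 9610, ∠ = arctan(9610/8) ≈ 89.95°
zero (s+207): 207 + j9610 → |·| = √(207²+9610²) = √92394949 ≈ 9612.2, ∠ = arctan(9610/207) ≈ 88.77°
pole (s+1): 1 + j9610 → |·| = √(1²+9610²) = √92352101 ≈ 9610, ∠ = arctan(9610/1) ≈ 89.99°
pole (s+250): 250 + j9610 → |·| = √(250²+9610²) = √92414600 ≈ 9613.3, ∠ = arctan(9610/250) ≈ 88.51°
pole (s+961): 961 + j9610 → |·| = √(961²+9610²) = √93275621 ≈ 9657.9, ∠ = arctan(9610/961) ≈ 84.29°
|H| = 50 · 9.2373e+07 / 8.9223e+11 ≈ 0.0051765
Gain = 20 log₁₀(0.0051765) ≈ -45.72 dB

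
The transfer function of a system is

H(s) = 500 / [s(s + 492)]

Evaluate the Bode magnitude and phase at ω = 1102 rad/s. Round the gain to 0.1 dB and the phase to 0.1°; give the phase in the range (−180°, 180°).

-68.5 dB, -155.9°

At s = jω = j1102:
pole (s+492): 492 + j1102 → |·| = √(492²+1102²) = √1456468 ≈ 1206.8, ∠ = arctan(1102/492) ≈ 65.94°
pole at origin: |s| = 1102, ∠ = 90.00° (in denominator)
|H| = 500 / 1.3299e+06 ≈ 0.00037597
Gain = 20 log₁₀(0.00037597) ≈ -68.50 dB
∠H = 0.00° − 155.94° = -155.94°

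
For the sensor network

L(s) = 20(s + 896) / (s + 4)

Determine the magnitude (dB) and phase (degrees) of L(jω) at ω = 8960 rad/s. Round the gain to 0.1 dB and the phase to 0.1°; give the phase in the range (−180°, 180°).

At s = jω = j8960:
zero (s+896): 896 + j8960 → |·| = √(896²+8960²) = √81084416 ≈ 9004.7, ∠ = arctan(8960/896) ≈ 84.29°
pole (s+4): 4 + j8960 → |·| = √(4²+8960²) = √80281616 ≈ 8960, ∠ = arctan(8960/4) ≈ 89.97°
|L| = 20 · 9004.7 / 8960 ≈ 20.1
Gain = 20 log₁₀(20.1) ≈ 26.06 dB
∠L = 84.29° − 89.97° = -5.68°

26.1 dB, -5.7°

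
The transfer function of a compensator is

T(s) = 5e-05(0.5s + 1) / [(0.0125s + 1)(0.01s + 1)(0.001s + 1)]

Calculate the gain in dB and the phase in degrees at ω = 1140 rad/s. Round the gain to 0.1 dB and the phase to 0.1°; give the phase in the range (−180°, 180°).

-78.8 dB, -129.8°

At ω = 1140 rad/s:
zero (1 + j1140·0.5) = 1 + j570 → |·| ≈ 570, ∠ ≈ 89.90°
pole (1 + j1140·0.0125) = 1 + j14.25 → |·| ≈ 14.285, ∠ ≈ 85.99°
pole (1 + j1140·0.01) = 1 + j11.4 → |·| ≈ 11.444, ∠ ≈ 84.99°
pole (1 + j1140·0.001) = 1 + j1.14 → |·| ≈ 1.5164, ∠ ≈ 48.74°
|T| = 5e-05 · 570 / (14.285 · 11.444 · 1.5164) ≈ 0.00011497
Gain = 20 log₁₀(0.00011497) ≈ -78.79 dB
∠T = (89.90°) − (85.99° + 84.99° + 48.74°) = -129.82°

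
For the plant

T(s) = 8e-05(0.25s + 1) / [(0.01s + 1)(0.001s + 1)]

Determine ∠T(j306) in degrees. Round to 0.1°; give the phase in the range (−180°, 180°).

0.3°

At ω = 306 rad/s:
zero (1 + j306·0.25) = 1 + j76.5 → |·| ≈ 76.507, ∠ ≈ 89.25°
pole (1 + j306·0.01) = 1 + j3.06 → |·| ≈ 3.2193, ∠ ≈ 71.90°
pole (1 + j306·0.001) = 1 + j0.306 → |·| ≈ 1.0458, ∠ ≈ 17.01°
∠T = (89.25°) − (71.90° + 17.01°) = 0.34°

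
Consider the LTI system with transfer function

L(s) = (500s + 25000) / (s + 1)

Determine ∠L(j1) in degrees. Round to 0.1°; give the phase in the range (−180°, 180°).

-43.9°

Substitute s = j1:
Numerator: 500(j1) + 25000 = 25000 + j500
Denominator: (j1) + 1 = 1 + j1
|N| = √(25000² + 500²) ≈ 25005, ∠N ≈ 1.15°
|D| = √(1² + 1²) ≈ 1.4142, ∠D ≈ 45.00°
∠L = 1.15° − 45.00° = -43.85°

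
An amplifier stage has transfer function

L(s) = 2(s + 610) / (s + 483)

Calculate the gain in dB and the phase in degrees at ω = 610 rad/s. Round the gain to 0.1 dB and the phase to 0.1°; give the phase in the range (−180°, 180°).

6.9 dB, -6.6°

At s = jω = j610:
zero (s+610): 610 + j610 → |·| = √(610²+610²) = √744200 ≈ 862.67, ∠ = arctan(610/610) ≈ 45.00°
pole (s+483): 483 + j610 → |·| = √(483²+610²) = √605389 ≈ 778.07, ∠ = arctan(610/483) ≈ 51.63°
|L| = 2 · 862.67 / 778.07 ≈ 2.2175
Gain = 20 log₁₀(2.2175) ≈ 6.92 dB
∠L = 45.00° − 51.63° = -6.63°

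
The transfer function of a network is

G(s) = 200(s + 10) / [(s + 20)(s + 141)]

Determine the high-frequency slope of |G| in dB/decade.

Each pole contributes −20 dB/decade at high frequency; each zero contributes +20 dB/decade.
Net: 1 zero(s) − 2 pole(s) → -20 dB/decade.

-20 dB/decade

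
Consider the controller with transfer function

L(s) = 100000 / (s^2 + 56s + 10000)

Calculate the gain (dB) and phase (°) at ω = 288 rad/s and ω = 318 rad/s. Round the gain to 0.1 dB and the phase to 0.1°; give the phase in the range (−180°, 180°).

At s = jω = j288:
quadratic: (j288)² + 56·j288 + 10000 = -72944 + j16128 → |·| ≈ 74706, ∠ ≈ 167.53°
|L| = 100000 / 74706 ≈ 1.3386
Gain = 20 log₁₀(1.3386) ≈ 2.53 dB
∠L = 0.00° − 167.53° = -167.53°

At s = jω = j318:
quadratic: (j318)² + 56·j318 + 10000 = -91124 + j17808 → |·| ≈ 92848, ∠ ≈ 168.94°
|L| = 100000 / 92848 ≈ 1.077
Gain = 20 log₁₀(1.077) ≈ 0.64 dB
∠L = 0.00° − 168.94° = -168.94°

ω = 288: 2.5 dB, -167.5°; ω = 318: 0.6 dB, -168.9°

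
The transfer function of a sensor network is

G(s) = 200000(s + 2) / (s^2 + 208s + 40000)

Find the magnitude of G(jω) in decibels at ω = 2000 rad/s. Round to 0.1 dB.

40.0 dB

At s = jω = j2000:
zero (s+2): 2 + j2000 → |·| = √(2²+2000²) = √4000004 ≈ 2000, ∠ = arctan(2000/2) ≈ 89.94°
quadratic: (j2000)² + 208·j2000 + 40000 = -3960000 + j416000 → |·| ≈ 3.9818e+06, ∠ ≈ 174.00°
|G| = 200000 · 2000 / 3.9818e+06 ≈ 100.46
Gain = 20 log₁₀(100.46) ≈ 40.04 dB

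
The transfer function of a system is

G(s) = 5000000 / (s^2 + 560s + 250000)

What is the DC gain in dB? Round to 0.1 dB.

26.0 dB

G(0) = 5000000 / 250000 = 20
20 log₁₀(20) ≈ 26.02 dB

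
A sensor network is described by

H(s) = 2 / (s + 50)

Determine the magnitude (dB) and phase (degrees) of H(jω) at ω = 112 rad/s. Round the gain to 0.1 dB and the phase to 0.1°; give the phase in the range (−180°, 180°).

Substitute s = j112:
Numerator: 2 = 2 + j0
Denominator: (j112) + 50 = 50 + j112
|N| = √(2² + 0²) ≈ 2, ∠N ≈ 0.00°
|D| = √(50² + 112²) ≈ 122.65, ∠D ≈ 65.94°
|H| = 2 / 122.65 ≈ 0.016307
Gain = 20 log₁₀(0.016307) ≈ -35.75 dB
∠H = 0.00° − 65.94° = -65.94°

-35.8 dB, -65.9°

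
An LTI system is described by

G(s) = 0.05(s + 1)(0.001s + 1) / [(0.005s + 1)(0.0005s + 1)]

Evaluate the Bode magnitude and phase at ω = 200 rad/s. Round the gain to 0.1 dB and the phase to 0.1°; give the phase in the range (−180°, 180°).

17.1 dB, 50.3°

At ω = 200 rad/s:
zero (1 + j200·1) = 1 + j200 → |·| ≈ 200, ∠ ≈ 89.71°
zero (1 + j200·0.001) = 1 + j0.2 → |·| ≈ 1.0198, ∠ ≈ 11.31°
pole (1 + j200·0.005) = 1 + j1 → |·| ≈ 1.4142, ∠ ≈ 45.00°
pole (1 + j200·0.0005) = 1 + j0.1 → |·| ≈ 1.005, ∠ ≈ 5.71°
|G| = 0.05 · 200 · 1.0198 / (1.4142 · 1.005) ≈ 7.1753
Gain = 20 log₁₀(7.1753) ≈ 17.12 dB
∠G = (89.71° + 11.31°) − (45.00° + 5.71°) = 50.31°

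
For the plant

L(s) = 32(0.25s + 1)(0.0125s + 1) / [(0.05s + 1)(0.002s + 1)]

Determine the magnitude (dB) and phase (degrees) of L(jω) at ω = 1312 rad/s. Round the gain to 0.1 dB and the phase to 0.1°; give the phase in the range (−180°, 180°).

At ω = 1312 rad/s:
zero (1 + j1312·0.25) = 1 + j328 → |·| ≈ 328, ∠ ≈ 89.83°
zero (1 + j1312·0.0125) = 1 + j16.4 → |·| ≈ 16.43, ∠ ≈ 86.51°
pole (1 + j1312·0.05) = 1 + j65.6 → |·| ≈ 65.608, ∠ ≈ 89.13°
pole (1 + j1312·0.002) = 1 + j2.624 → |·| ≈ 2.8081, ∠ ≈ 69.14°
|L| = 32 · 328 · 16.43 / (65.608 · 2.8081) ≈ 936.03
Gain = 20 log₁₀(936.03) ≈ 59.43 dB
∠L = (89.83° + 86.51°) − (89.13° + 69.14°) = 18.07°

59.4 dB, 18.1°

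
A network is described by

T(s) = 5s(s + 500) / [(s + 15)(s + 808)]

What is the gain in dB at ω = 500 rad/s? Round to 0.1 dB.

11.4 dB

At s = jω = j500:
zero (s+500): 500 + j500 → |·| = √(500²+500²) = √500000 ≈ 707.11, ∠ = arctan(500/500) ≈ 45.00°
zero at origin: s = j500 → |·| = 500, ∠ = 90.00°
pole (s+15): 15 + j500 → |·| = √(15²+500²) = √250225 ≈ 500.22, ∠ = arctan(500/15) ≈ 88.28°
pole (s+808): 808 + j500 → |·| = √(808²+500²) = √902864 ≈ 950.19, ∠ = arctan(500/808) ≈ 31.75°
|T| = 5 · 3.5356e+05 / 4.753e+05 ≈ 3.7193
Gain = 20 log₁₀(3.7193) ≈ 11.41 dB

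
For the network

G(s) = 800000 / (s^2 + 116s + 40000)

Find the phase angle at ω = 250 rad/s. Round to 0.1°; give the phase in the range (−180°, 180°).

At s = jω = j250:
quadratic: (j250)² + 116·j250 + 40000 = -22500 + j29000 → |·| ≈ 36705, ∠ ≈ 127.81°
∠G = 0.00° − 127.81° = -127.81°

-127.8°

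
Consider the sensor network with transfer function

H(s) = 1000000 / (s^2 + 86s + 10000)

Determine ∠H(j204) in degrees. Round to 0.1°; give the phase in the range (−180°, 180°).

-151.0°

At s = jω = j204:
quadratic: (j204)² + 86·j204 + 10000 = -31616 + j17544 → |·| ≈ 36157, ∠ ≈ 150.97°
∠H = 0.00° − 150.97° = -150.97°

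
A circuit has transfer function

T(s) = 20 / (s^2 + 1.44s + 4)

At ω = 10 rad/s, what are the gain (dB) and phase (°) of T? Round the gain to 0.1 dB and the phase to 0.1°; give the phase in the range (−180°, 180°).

-13.7 dB, -171.5°

At s = jω = j10:
quadratic: (j10)² + 1.44·j10 + 4 = -96 + j14.4 → |·| ≈ 97.074, ∠ ≈ 171.47°
|T| = 20 / 97.074 ≈ 0.20603
Gain = 20 log₁₀(0.20603) ≈ -13.72 dB
∠T = 0.00° − 171.47° = -171.47°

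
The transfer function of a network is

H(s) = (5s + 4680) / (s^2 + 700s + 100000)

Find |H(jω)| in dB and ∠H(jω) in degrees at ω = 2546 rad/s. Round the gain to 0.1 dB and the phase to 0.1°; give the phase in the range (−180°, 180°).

Substitute s = j2546:
Numerator: 5(j2546) + 4680 = 4680 + j12730
Denominator: (j2546)^2 + 700(j2546) + 100000 = -6382116 + j1782200
|N| = √(4680² + 12730²) ≈ 13563, ∠N ≈ 69.81°
|D| = √(6382116² + 1782200²) ≈ 6.6263e+06, ∠D ≈ 164.40°
|H| = 13563 / 6.6263e+06 ≈ 0.0020468
Gain = 20 log₁₀(0.0020468) ≈ -53.78 dB
∠H = 69.81° − 164.40° = -94.59°

-53.8 dB, -94.6°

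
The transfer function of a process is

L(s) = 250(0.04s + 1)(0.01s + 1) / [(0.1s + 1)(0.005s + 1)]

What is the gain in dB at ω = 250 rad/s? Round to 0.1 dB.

At ω = 250 rad/s:
zero (1 + j250·0.04) = 1 + j10 → |·| ≈ 10.05, ∠ ≈ 84.29°
zero (1 + j250·0.01) = 1 + j2.5 → |·| ≈ 2.6926, ∠ ≈ 68.20°
pole (1 + j250·0.1) = 1 + j25 → |·| ≈ 25.02, ∠ ≈ 87.71°
pole (1 + j250·0.005) = 1 + j1.25 → |·| ≈ 1.6008, ∠ ≈ 51.34°
|L| = 250 · 10.05 · 2.6926 / (25.02 · 1.6008) ≈ 168.91
Gain = 20 log₁₀(168.91) ≈ 44.55 dB

44.6 dB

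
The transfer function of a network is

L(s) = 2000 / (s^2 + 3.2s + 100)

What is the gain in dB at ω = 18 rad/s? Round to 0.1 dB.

At s = jω = j18:
quadratic: (j18)² + 3.2·j18 + 100 = -224 + j57.6 → |·| ≈ 231.29, ∠ ≈ 165.58°
|L| = 2000 / 231.29 ≈ 8.6472
Gain = 20 log₁₀(8.6472) ≈ 18.74 dB

18.7 dB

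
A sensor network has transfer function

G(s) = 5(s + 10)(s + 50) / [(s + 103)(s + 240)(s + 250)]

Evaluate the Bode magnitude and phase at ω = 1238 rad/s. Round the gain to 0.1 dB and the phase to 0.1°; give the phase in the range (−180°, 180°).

At s = jω = j1238:
zero (s+10): 10 + j1238 → |·| = √(10²+1238²) = √1532744 ≈ 1238, ∠ = arctan(1238/10) ≈ 89.54°
zero (s+50): 50 + j1238 → |·| = √(50²+1238²) = √1535144 ≈ 1239, ∠ = arctan(1238/50) ≈ 87.69°
pole (s+103): 103 + j1238 → |·| = √(103²+1238²) = √1543253 ≈ 1242.3, ∠ = arctan(1238/103) ≈ 85.24°
pole (s+240): 240 + j1238 → |·| = √(240²+1238²) = √1590244 ≈ 1261, ∠ = arctan(1238/240) ≈ 79.03°
pole (s+250): 250 + j1238 → |·| = √(250²+1238²) = √1595144 ≈ 1263, ∠ = arctan(1238/250) ≈ 78.58°
|G| = 5 · 1.5339e+06 / 1.9785e+09 ≈ 0.0038764
Gain = 20 log₁₀(0.0038764) ≈ -48.23 dB
∠G = 177.23° − 242.85° = -65.62°

-48.2 dB, -65.6°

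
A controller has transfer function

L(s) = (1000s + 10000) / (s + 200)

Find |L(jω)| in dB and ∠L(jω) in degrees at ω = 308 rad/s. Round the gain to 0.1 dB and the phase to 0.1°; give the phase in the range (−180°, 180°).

Substitute s = j308:
Numerator: 1000(j308) + 10000 = 10000 + j308000
Denominator: (j308) + 200 = 200 + j308
|N| = √(10000² + 308000²) ≈ 3.0816e+05, ∠N ≈ 88.14°
|D| = √(200² + 308²) ≈ 367.24, ∠D ≈ 57.00°
|L| = 3.0816e+05 / 367.24 ≈ 839.12
Gain = 20 log₁₀(839.12) ≈ 58.48 dB
∠L = 88.14° − 57.00° = 31.14°

58.5 dB, 31.1°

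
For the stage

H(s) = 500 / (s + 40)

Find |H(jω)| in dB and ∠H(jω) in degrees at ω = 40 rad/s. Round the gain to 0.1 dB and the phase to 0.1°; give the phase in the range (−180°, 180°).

18.9 dB, -45.0°

Substitute s = j40:
Numerator: 500 = 500 + j0
Denominator: (j40) + 40 = 40 + j40
|N| = √(500² + 0²) ≈ 500, ∠N ≈ 0.00°
|D| = √(40² + 40²) ≈ 56.569, ∠D ≈ 45.00°
|H| = 500 / 56.569 ≈ 8.8388
Gain = 20 log₁₀(8.8388) ≈ 18.93 dB
∠H = 0.00° − 45.00° = -45.00°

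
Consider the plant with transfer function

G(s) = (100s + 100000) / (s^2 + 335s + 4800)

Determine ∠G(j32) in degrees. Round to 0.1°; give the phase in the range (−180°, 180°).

-68.8°

Substitute s = j32:
Numerator: 100(j32) + 100000 = 100000 + j3200
Denominator: (j32)^2 + 335(j32) + 4800 = 3776 + j10720
|N| = √(100000² + 3200²) ≈ 1.0005e+05, ∠N ≈ 1.83°
|D| = √(3776² + 10720²) ≈ 11366, ∠D ≈ 70.60°
∠G = 1.83° − 70.60° = -68.77°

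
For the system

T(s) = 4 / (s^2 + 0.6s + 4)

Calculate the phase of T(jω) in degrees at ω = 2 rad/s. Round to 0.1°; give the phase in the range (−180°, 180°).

At s = jω = j2:
quadratic: (j2)² + 0.6·j2 + 4 = 0 + j1.2 → |·| ≈ 1.2, ∠ ≈ 90.00°
∠T = 0.00° − 90.00° = -90.00°

-90.0°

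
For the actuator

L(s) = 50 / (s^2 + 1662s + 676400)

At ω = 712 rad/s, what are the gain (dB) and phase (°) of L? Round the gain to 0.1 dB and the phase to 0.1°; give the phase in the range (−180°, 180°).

-87.6 dB, -81.9°

Substitute s = j712:
Numerator: 50 = 50 + j0
Denominator: (j712)^2 + 1662(j712) + 676400 = 169456 + j1183344
|N| = √(50² + 0²) ≈ 50, ∠N ≈ 0.00°
|D| = √(169456² + 1183344²) ≈ 1.1954e+06, ∠D ≈ 81.85°
|L| = 50 / 1.1954e+06 ≈ 4.1827e-05
Gain = 20 log₁₀(4.1827e-05) ≈ -87.57 dB
∠L = 0.00° − 81.85° = -81.85°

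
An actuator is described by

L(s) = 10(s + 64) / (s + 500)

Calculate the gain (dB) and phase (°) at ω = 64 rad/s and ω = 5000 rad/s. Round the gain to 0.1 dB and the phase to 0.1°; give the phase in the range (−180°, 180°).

ω = 64: 5.1 dB, 37.7°; ω = 5000: 20.0 dB, 5.0°

At s = jω = j64:
zero (s+64): 64 + j64 → |·| = √(64²+64²) = √8192 ≈ 90.51, ∠ = arctan(64/64) ≈ 45.00°
pole (s+500): 500 + j64 → |·| = √(500²+64²) = √254096 ≈ 504.08, ∠ = arctan(64/500) ≈ 7.29°
|L| = 10 · 90.51 / 504.08 ≈ 1.7955
Gain = 20 log₁₀(1.7955) ≈ 5.08 dB
∠L = 45.00° − 7.29° = 37.71°

At s = jω = j5000:
zero (s+64): 64 + j5000 → |·| = √(64²+5000²) = √25004096 ≈ 5000.4, ∠ = arctan(5000/64) ≈ 89.27°
pole (s+500): 500 + j5000 → |·| = √(500²+5000²) = √25250000 ≈ 5024.9, ∠ = arctan(5000/500) ≈ 84.29°
|L| = 10 · 5000.4 / 5024.9 ≈ 9.9512
Gain = 20 log₁₀(9.9512) ≈ 19.96 dB
∠L = 89.27° − 84.29° = 4.98°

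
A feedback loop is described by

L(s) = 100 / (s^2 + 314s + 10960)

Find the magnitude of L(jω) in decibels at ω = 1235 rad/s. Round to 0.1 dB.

Substitute s = j1235:
Numerator: 100 = 100 + j0
Denominator: (j1235)^2 + 314(j1235) + 10960 = -1514265 + j387790
|N| = √(100² + 0²) ≈ 100, ∠N ≈ 0.00°
|D| = √(1514265² + 387790²) ≈ 1.5631e+06, ∠D ≈ 165.64°
|L| = 100 / 1.5631e+06 ≈ 6.3975e-05
Gain = 20 log₁₀(6.3975e-05) ≈ -83.88 dB

-83.9 dB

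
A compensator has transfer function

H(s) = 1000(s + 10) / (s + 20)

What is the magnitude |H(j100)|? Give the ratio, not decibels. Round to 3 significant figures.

985

At s = jω = j100:
zero (s+10): 10 + j100 → |·| = √(10²+100²) = √10100 ≈ 100.5, ∠ = arctan(100/10) ≈ 84.29°
pole (s+20): 20 + j100 → |·| = √(20²+100²) = √10400 ≈ 101.98, ∠ = arctan(100/20) ≈ 78.69°
|H| = 1000 · 100.5 / 101.98 ≈ 985.49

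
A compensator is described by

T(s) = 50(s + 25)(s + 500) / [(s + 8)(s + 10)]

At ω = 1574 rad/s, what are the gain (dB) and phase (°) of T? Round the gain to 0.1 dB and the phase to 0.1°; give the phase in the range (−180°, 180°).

At s = jω = j1574:
zero (s+25): 25 + j1574 → |·| = √(25²+1574²) = √2478101 ≈ 1574.2, ∠ = arctan(1574/25) ≈ 89.09°
zero (s+500): 500 + j1574 → |·| = √(500²+1574²) = √2727476 ≈ 1651.5, ∠ = arctan(1574/500) ≈ 72.38°
pole (s+8): 8 + j1574 → |·| = √(8²+1574²) = √2477540 ≈ 1574, ∠ = arctan(1574/8) ≈ 89.71°
pole (s+10): 10 + j1574 → |·| = √(10²+1574²) = √2477576 ≈ 1574, ∠ = arctan(1574/10) ≈ 89.64°
|T| = 50 · 2.5998e+06 / 2.4775e+06 ≈ 52.468
Gain = 20 log₁₀(52.468) ≈ 34.40 dB
∠T = 161.47° − 179.35° = -17.88°

34.4 dB, -17.9°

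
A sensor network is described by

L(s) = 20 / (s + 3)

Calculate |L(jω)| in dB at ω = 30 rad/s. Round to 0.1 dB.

Substitute s = j30:
Numerator: 20 = 20 + j0
Denominator: (j30) + 3 = 3 + j30
|N| = √(20² + 0²) ≈ 20, ∠N ≈ 0.00°
|D| = √(3² + 30²) ≈ 30.15, ∠D ≈ 84.29°
|L| = 20 / 30.15 ≈ 0.66335
Gain = 20 log₁₀(0.66335) ≈ -3.57 dB

-3.6 dB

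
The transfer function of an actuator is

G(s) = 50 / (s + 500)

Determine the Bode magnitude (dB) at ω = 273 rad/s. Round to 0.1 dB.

At s = jω = j273:
pole (s+500): 500 + j273 → |·| = √(500²+273²) = √324529 ≈ 569.67, ∠ = arctan(273/500) ≈ 28.63°
|G| = 50 / 569.67 ≈ 0.08777
Gain = 20 log₁₀(0.08777) ≈ -21.13 dB

-21.1 dB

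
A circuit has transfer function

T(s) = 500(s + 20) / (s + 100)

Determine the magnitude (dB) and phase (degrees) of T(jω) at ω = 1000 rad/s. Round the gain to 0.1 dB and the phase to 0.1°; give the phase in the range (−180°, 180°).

At s = jω = j1000:
zero (s+20): 20 + j1000 → |·| = √(20²+1000²) = √1000400 ≈ 1000.2, ∠ = arctan(1000/20) ≈ 88.85°
pole (s+100): 100 + j1000 → |·| = √(100²+1000²) = √1010000 ≈ 1005, ∠ = arctan(1000/100) ≈ 84.29°
|T| = 500 · 1000.2 / 1005 ≈ 497.61
Gain = 20 log₁₀(497.61) ≈ 53.94 dB
∠T = 88.85° − 84.29° = 4.56°

53.9 dB, 4.6°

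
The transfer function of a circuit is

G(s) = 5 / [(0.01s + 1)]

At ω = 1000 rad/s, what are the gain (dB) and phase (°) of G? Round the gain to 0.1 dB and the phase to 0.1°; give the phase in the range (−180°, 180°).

-6.1 dB, -84.3°

At ω = 1000 rad/s:
pole (1 + j1000·0.01) = 1 + j10 → |·| ≈ 10.05, ∠ ≈ 84.29°
|G| = 5 · 1 / (10.05) ≈ 0.49751
Gain = 20 log₁₀(0.49751) ≈ -6.06 dB
∠G = (0°) − (84.29°) = -84.29°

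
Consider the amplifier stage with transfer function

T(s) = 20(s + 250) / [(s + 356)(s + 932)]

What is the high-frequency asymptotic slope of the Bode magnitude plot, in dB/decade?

Each pole contributes −20 dB/decade at high frequency; each zero contributes +20 dB/decade.
Net: 1 zero(s) − 2 pole(s) → -20 dB/decade.

-20 dB/decade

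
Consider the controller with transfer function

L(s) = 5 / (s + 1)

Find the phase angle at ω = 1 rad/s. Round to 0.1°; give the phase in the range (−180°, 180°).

At s = jω = j1:
pole (s+1): 1 + j1 → |·| = √(1²+1²) = √2 ≈ 1.4142, ∠ = arctan(1/1) ≈ 45.00°
∠L = 0.00° − 45.00° = -45.00°

-45.0°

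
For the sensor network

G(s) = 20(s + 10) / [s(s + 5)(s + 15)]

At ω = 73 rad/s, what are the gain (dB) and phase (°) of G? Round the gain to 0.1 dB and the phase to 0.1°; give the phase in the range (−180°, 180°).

At s = jω = j73:
zero (s+10): 10 + j73 → |·| = √(10²+73²) = √5429 ≈ 73.682, ∠ = arctan(73/10) ≈ 82.20°
pole (s+5): 5 + j73 → |·| = √(5²+73²) = √5354 ≈ 73.171, ∠ = arctan(73/5) ≈ 86.08°
pole (s+15): 15 + j73 → |·| = √(15²+73²) = √5554 ≈ 74.525, ∠ = arctan(73/15) ≈ 78.39°
pole at origin: |s| = 73, ∠ = 90.00° (in denominator)
|G| = 20 · 73.682 / 3.9807e+05 ≈ 0.003702
Gain = 20 log₁₀(0.003702) ≈ -48.63 dB
∠G = 82.20° − 254.47° = -172.27°

-48.6 dB, -172.3°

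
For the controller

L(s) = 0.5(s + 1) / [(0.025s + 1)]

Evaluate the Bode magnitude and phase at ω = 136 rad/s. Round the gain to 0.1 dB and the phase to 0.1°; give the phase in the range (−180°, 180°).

At ω = 136 rad/s:
zero (1 + j136·1) = 1 + j136 → |·| ≈ 136, ∠ ≈ 89.58°
pole (1 + j136·0.025) = 1 + j3.4 → |·| ≈ 3.544, ∠ ≈ 73.61°
|L| = 0.5 · 136 / (3.544) ≈ 19.187
Gain = 20 log₁₀(19.187) ≈ 25.66 dB
∠L = (89.58°) − (73.61°) = 15.97°

25.7 dB, 16.0°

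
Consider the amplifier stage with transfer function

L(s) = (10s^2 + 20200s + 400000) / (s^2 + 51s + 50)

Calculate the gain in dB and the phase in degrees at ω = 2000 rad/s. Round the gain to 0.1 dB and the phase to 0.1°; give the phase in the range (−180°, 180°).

23.0 dB, -44.1°

Substitute s = j2000:
Numerator: 10(j2000)^2 + 20200(j2000) + 400000 = -39600000 + j40400000
Denominator: (j2000)^2 + 51(j2000) + 50 = -3999950 + j102000
|N| = √(39600000² + 40400000²) ≈ 5.6571e+07, ∠N ≈ 134.43°
|D| = √(3999950² + 102000²) ≈ 4.0013e+06, ∠D ≈ 178.54°
|L| = 5.6571e+07 / 4.0013e+06 ≈ 14.138
Gain = 20 log₁₀(14.138) ≈ 23.01 dB
∠L = 134.43° − 178.54° = -44.11°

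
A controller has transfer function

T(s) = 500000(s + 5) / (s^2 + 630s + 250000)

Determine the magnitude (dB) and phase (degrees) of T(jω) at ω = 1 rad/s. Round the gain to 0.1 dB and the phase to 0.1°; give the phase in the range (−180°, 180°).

20.2 dB, 11.2°

At s = jω = j1:
zero (s+5): 5 + j1 → |·| = √(5²+1²) = √26 ≈ 5.099, ∠ = arctan(1/5) ≈ 11.31°
quadratic: (j1)² + 630·j1 + 250000 = 249999 + j630 → |·| ≈ 2.5e+05, ∠ ≈ 0.14°
|T| = 500000 · 5.099 / 2.5e+05 ≈ 10.198
Gain = 20 log₁₀(10.198) ≈ 20.17 dB
∠T = 11.31° − 0.14° = 11.17°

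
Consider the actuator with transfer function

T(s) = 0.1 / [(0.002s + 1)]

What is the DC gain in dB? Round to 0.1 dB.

T(0) = 0.1 · 1 / 1 = 0.1
20 log₁₀(0.1) ≈ -20.00 dB

-20.0 dB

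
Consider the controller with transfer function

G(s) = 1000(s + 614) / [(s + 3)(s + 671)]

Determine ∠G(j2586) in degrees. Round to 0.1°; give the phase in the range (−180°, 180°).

-88.7°

At s = jω = j2586:
zero (s+614): 614 + j2586 → |·| = √(614²+2586²) = √7064392 ≈ 2657.9, ∠ = arctan(2586/614) ≈ 76.64°
pole (s+3): 3 + j2586 → |·| = √(3²+2586²) = √6687405 ≈ 2586, ∠ = arctan(2586/3) ≈ 89.93°
pole (s+671): 671 + j2586 → |·| = √(671²+2586²) = √7137637 ≈ 2671.6, ∠ = arctan(2586/671) ≈ 75.45°
∠G = 76.64° − 165.38° = -88.74°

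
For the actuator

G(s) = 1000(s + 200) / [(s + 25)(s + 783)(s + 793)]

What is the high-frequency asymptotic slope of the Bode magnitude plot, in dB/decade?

-40 dB/decade

Each pole contributes −20 dB/decade at high frequency; each zero contributes +20 dB/decade.
Net: 1 zero(s) − 3 pole(s) → -40 dB/decade.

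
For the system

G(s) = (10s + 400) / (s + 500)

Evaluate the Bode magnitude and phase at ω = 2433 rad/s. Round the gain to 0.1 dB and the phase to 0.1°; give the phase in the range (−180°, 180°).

Substitute s = j2433:
Numerator: 10(j2433) + 400 = 400 + j24330
Denominator: (j2433) + 500 = 500 + j2433
|N| = √(400² + 24330²) ≈ 24333, ∠N ≈ 89.06°
|D| = √(500² + 2433²) ≈ 2483.8, ∠D ≈ 78.39°
|G| = 24333 / 2483.8 ≈ 9.7967
Gain = 20 log₁₀(9.7967) ≈ 19.82 dB
∠G = 89.06° − 78.39° = 10.67°

19.8 dB, 10.7°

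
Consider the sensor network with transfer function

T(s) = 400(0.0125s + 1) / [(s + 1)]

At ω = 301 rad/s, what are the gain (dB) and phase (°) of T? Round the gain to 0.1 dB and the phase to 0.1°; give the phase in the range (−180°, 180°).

At ω = 301 rad/s:
zero (1 + j301·0.0125) = 1 + j3.7625 → |·| ≈ 3.8931, ∠ ≈ 75.12°
pole (1 + j301·1) = 1 + j301 → |·| ≈ 301, ∠ ≈ 89.81°
|T| = 400 · 3.8931 / (301) ≈ 5.1736
Gain = 20 log₁₀(5.1736) ≈ 14.28 dB
∠T = (75.12°) − (89.81°) = -14.69°

14.3 dB, -14.7°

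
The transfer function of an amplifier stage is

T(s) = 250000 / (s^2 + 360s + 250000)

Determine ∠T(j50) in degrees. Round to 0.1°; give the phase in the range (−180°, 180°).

At s = jω = j50:
quadratic: (j50)² + 360·j50 + 250000 = 247500 + j18000 → |·| ≈ 2.4815e+05, ∠ ≈ 4.16°
∠T = 0.00° − 4.16° = -4.16°

-4.2°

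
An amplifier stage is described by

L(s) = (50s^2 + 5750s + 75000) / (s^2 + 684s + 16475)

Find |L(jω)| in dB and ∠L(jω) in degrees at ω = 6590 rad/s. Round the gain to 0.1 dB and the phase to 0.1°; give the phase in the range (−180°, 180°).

33.9 dB, 4.9°

Substitute s = j6590:
Numerator: 50(j6590)^2 + 5750(j6590) + 75000 = -2171330000 + j37892500
Denominator: (j6590)^2 + 684(j6590) + 16475 = -43411625 + j4507560
|N| = √(2171330000² + 37892500²) ≈ 2.1717e+09, ∠N ≈ 179.00°
|D| = √(43411625² + 4507560²) ≈ 4.3645e+07, ∠D ≈ 174.07°
|L| = 2.1717e+09 / 4.3645e+07 ≈ 49.758
Gain = 20 log₁₀(49.758) ≈ 33.94 dB
∠L = 179.00° − 174.07° = 4.93°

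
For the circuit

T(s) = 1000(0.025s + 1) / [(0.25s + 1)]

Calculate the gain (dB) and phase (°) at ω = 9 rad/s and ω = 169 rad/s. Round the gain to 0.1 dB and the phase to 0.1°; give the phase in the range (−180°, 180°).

ω = 9: 52.4 dB, -53.4°; ω = 169: 40.2 dB, -12.0°

At ω = 9 rad/s:
zero (1 + j9·0.025) = 1 + j0.225 → |·| ≈ 1.025, ∠ ≈ 12.68°
pole (1 + j9·0.25) = 1 + j2.25 → |·| ≈ 2.4622, ∠ ≈ 66.04°
|T| = 1000 · 1.025 / (2.4622) ≈ 416.29
Gain = 20 log₁₀(416.29) ≈ 52.39 dB
∠T = (12.68°) − (66.04°) = -53.36°

At ω = 169 rad/s:
zero (1 + j169·0.025) = 1 + j4.225 → |·| ≈ 4.3417, ∠ ≈ 76.68°
pole (1 + j169·0.25) = 1 + j42.25 → |·| ≈ 42.262, ∠ ≈ 88.64°
|T| = 1000 · 4.3417 / (42.262) ≈ 102.73
Gain = 20 log₁₀(102.73) ≈ 40.23 dB
∠T = (76.68°) − (88.64°) = -11.96°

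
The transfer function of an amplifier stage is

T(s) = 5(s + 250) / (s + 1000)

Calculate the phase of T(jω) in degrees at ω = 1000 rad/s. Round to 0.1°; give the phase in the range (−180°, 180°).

At s = jω = j1000:
zero (s+250): 250 + j1000 → |·| = √(250²+1000²) = √1062500 ≈ 1030.8, ∠ = arctan(1000/250) ≈ 75.96°
pole (s+1000): 1000 + j1000 → |·| = √(1000²+1000²) = √2000000 ≈ 1414.2, ∠ = arctan(1000/1000) ≈ 45.00°
∠T = 75.96° − 45.00° = 30.96°

31.0°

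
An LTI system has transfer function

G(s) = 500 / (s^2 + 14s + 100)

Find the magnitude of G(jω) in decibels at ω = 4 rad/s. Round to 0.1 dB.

At s = jω = j4:
quadratic: (j4)² + 14·j4 + 100 = 84 + j56 → |·| ≈ 100.96, ∠ ≈ 33.69°
|G| = 500 / 100.96 ≈ 4.9525
Gain = 20 log₁₀(4.9525) ≈ 13.90 dB

13.9 dB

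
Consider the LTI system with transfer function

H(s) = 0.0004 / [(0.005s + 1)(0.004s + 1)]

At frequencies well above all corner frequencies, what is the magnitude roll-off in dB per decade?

Each pole contributes −20 dB/decade at high frequency; each zero contributes +20 dB/decade.
Net: 0 zero(s) − 2 pole(s) → -40 dB/decade.

-40 dB/decade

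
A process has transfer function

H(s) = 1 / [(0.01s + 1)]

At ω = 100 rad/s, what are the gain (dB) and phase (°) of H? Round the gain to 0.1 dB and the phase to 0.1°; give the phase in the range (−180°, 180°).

At ω = 100 rad/s:
pole (1 + j100·0.01) = 1 + j1 → |·| ≈ 1.4142, ∠ ≈ 45.00°
|H| = 1 · 1 / (1.4142) ≈ 0.70711
Gain = 20 log₁₀(0.70711) ≈ -3.01 dB
∠H = (0°) − (45.00°) = -45.00°

-3.0 dB, -45.0°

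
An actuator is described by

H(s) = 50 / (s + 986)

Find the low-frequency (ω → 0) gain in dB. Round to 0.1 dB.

-25.9 dB

H(0) = 50 / (986) ≈ 0.05071
20 log₁₀(0.05071) ≈ -25.90 dB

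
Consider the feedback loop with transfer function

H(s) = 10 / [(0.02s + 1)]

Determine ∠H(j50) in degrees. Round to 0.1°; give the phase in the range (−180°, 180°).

-45.0°

At ω = 50 rad/s:
pole (1 + j50·0.02) = 1 + j1 → |·| ≈ 1.4142, ∠ ≈ 45.00°
∠H = (0°) − (45.00°) = -45.00°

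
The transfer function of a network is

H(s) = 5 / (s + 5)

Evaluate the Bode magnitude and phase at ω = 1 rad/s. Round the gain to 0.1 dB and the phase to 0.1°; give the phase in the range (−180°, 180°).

At s = jω = j1:
pole (s+5): 5 + j1 → |·| = √(5²+1²) = √26 ≈ 5.099, ∠ = arctan(1/5) ≈ 11.31°
|H| = 5 / 5.099 ≈ 0.98058
Gain = 20 log₁₀(0.98058) ≈ -0.17 dB
∠H = 0.00° − 11.31° = -11.31°

-0.2 dB, -11.3°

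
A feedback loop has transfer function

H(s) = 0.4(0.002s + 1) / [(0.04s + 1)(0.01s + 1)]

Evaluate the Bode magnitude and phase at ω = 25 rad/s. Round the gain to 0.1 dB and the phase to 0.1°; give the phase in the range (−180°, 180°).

-11.2 dB, -56.2°

At ω = 25 rad/s:
zero (1 + j25·0.002) = 1 + j0.05 → |·| ≈ 1.0012, ∠ ≈ 2.86°
pole (1 + j25·0.04) = 1 + j1 → |·| ≈ 1.4142, ∠ ≈ 45.00°
pole (1 + j25·0.01) = 1 + j0.25 → |·| ≈ 1.0308, ∠ ≈ 14.04°
|H| = 0.4 · 1.0012 / (1.4142 · 1.0308) ≈ 0.27472
Gain = 20 log₁₀(0.27472) ≈ -11.22 dB
∠H = (2.86°) − (45.00° + 14.04°) = -56.18°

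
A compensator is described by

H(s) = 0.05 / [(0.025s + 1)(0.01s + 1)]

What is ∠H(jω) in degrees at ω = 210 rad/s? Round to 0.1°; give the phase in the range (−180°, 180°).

-143.8°

At ω = 210 rad/s:
pole (1 + j210·0.025) = 1 + j5.25 → |·| ≈ 5.3444, ∠ ≈ 79.22°
pole (1 + j210·0.01) = 1 + j2.1 → |·| ≈ 2.3259, ∠ ≈ 64.54°
∠H = (0°) − (79.22° + 64.54°) = -143.76°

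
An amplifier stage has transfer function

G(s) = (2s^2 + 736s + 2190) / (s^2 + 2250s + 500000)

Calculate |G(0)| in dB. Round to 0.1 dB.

-47.2 dB

G(0) = 2190 / 500000 = 0.00438
20 log₁₀(0.00438) ≈ -47.17 dB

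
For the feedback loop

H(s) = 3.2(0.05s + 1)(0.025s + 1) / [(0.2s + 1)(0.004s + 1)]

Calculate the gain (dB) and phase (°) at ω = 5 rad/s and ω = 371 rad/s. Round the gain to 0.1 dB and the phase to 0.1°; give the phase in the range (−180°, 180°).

ω = 5: 7.4 dB, -25.0°; ω = 371: 12.4 dB, 25.5°

At ω = 5 rad/s:
zero (1 + j5·0.05) = 1 + j0.25 → |·| ≈ 1.0308, ∠ ≈ 14.04°
zero (1 + j5·0.025) = 1 + j0.125 → |·| ≈ 1.0078, ∠ ≈ 7.13°
pole (1 + j5·0.2) = 1 + j1 → |·| ≈ 1.4142, ∠ ≈ 45.00°
pole (1 + j5·0.004) = 1 + j0.02 → |·| ≈ 1.0002, ∠ ≈ 1.15°
|H| = 3.2 · 1.0308 · 1.0078 / (1.4142 · 1.0002) ≈ 2.3502
Gain = 20 log₁₀(2.3502) ≈ 7.42 dB
∠H = (14.04° + 7.13°) − (45.00° + 1.15°) = -24.98°

At ω = 371 rad/s:
zero (1 + j371·0.05) = 1 + j18.55 → |·| ≈ 18.577, ∠ ≈ 86.91°
zero (1 + j371·0.025) = 1 + j9.275 → |·| ≈ 9.3288, ∠ ≈ 83.85°
pole (1 + j371·0.2) = 1 + j74.2 → |·| ≈ 74.207, ∠ ≈ 89.23°
pole (1 + j371·0.004) = 1 + j1.484 → |·| ≈ 1.7895, ∠ ≈ 56.03°
|H| = 3.2 · 18.577 · 9.3288 / (74.207 · 1.7895) ≈ 4.1761
Gain = 20 log₁₀(4.1761) ≈ 12.42 dB
∠H = (86.91° + 83.85°) − (89.23° + 56.03°) = 25.50°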